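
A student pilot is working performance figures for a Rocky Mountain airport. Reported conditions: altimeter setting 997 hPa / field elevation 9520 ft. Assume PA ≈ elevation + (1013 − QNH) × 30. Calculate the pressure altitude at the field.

Pressure correction = (1013 − 997) × 30 = +480 ft.
Pressure altitude = 9520 + (+480) = 10000 ft.

10000 ft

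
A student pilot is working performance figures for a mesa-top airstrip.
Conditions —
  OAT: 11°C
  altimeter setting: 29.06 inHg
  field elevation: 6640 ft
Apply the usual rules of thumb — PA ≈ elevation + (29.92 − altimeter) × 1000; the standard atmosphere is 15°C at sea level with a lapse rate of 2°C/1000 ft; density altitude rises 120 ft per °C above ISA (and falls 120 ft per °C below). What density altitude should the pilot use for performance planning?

8820 ft

Pressure altitude = 6640 + (29.92 − 29.06) × 1000 = 6640 + (+860) = 7500 ft.
ISA temperature at 7500 ft = 15 − 2 × (7500/1000) = 0°C.
ISA deviation = 11 − 0 = +11°C.
Density altitude = 7500 + 120 × (11) = 8820 ft.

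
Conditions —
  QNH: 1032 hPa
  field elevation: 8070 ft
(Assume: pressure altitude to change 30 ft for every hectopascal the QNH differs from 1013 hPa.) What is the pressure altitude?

7500 ft

Pressure correction = (1013 − 1032) × 30 = -570 ft.
Pressure altitude = 8070 + (-570) = 7500 ft.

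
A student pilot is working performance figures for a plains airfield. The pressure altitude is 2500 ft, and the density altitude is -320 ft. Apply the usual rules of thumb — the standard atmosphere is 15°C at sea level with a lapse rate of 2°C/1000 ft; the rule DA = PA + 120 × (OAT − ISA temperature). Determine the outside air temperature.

-13.5°C

Density altitude − pressure altitude = -320 − 2500 = -2820 ft.
At 120 ft/°C that is an ISA deviation of -2820/120 = -23.5°C.
ISA temperature at 2500 ft = 15 − 2 × (2500/1000) = 10°C.
OAT = ISA + deviation = 10 + (-23.5) = -13.5°C.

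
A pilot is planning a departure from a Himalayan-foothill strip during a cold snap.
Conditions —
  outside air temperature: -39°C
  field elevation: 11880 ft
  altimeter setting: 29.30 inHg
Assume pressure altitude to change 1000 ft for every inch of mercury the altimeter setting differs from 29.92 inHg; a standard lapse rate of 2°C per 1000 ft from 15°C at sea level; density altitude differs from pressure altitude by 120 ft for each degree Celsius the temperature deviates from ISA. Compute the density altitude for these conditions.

Pressure altitude = 11880 + (29.92 − 29.30) × 1000 = 11880 + (+620) = 12500 ft.
ISA temperature at 12500 ft = 15 − 2 × (12500/1000) = -10°C.
ISA deviation = -39 − (-10) = -29°C.
Density altitude = 12500 + 120 × (-29) = 9020 ft.

9020 ft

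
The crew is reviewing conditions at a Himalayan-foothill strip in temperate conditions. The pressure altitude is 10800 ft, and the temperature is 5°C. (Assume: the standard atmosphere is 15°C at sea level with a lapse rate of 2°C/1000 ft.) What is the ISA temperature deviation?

ISA temperature at 10800 ft = 15 − 2 × (10800/1000) = -6.6°C.
Deviation = OAT − ISA = 5 − (-6.6) = +11.6°C.

ISA+11.6°C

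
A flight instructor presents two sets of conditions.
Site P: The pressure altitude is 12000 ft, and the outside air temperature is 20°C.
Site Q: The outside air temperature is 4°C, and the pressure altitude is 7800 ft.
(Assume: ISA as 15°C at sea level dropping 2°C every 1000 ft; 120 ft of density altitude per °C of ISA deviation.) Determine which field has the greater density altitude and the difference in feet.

Site P by 7128 ft

Site P: ISA temp = -9°C, deviation +29°C, DA = 12000 + 120 × 29 = 15480 ft.
Site Q: ISA temp = -0.6°C, deviation +4.6°C, DA = 7800 + 120 × 4.6 = 8352 ft.
Site P is higher by 15480 − 8352 = 7128 ft.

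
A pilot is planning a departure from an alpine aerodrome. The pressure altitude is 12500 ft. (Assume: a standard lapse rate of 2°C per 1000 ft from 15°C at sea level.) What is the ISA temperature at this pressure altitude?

ISA temperature = 15 − 2 × (12500/1000) = 15 − 25 = -10°C.

-10°C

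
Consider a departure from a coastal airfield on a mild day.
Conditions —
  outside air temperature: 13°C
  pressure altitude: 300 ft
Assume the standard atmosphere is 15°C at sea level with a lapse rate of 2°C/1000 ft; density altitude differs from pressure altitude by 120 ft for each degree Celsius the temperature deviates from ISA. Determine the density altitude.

132 ft

ISA temperature at 300 ft = 15 − 2 × (300/1000) = 14.4°C.
ISA deviation = 13 − 14.4 = -1.4°C.
Density altitude = 300 + 120 × (-1.4) = 300 + (-168) = 132 ft.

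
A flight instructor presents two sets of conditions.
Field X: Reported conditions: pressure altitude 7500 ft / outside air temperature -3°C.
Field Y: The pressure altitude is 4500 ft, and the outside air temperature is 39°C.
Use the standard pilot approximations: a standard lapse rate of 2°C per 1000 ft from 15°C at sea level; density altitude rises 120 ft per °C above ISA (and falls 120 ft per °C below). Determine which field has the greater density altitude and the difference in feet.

Field Y by 1320 ft

Field X: ISA temp = 0°C, deviation -3°C, DA = 7500 + 120 × (-3) = 7140 ft.
Field Y: ISA temp = 6°C, deviation +33°C, DA = 4500 + 120 × 33 = 8460 ft.
Field Y is higher by 8460 − 7140 = 1320 ft.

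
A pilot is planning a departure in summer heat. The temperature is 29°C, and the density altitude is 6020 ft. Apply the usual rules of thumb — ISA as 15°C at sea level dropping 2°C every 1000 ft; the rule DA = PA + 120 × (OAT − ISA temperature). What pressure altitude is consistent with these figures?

DA = PA + 120 × (OAT − (15 − 2·PA/1000)) = PA + 120·OAT − 1800 + 0.24·PA = 1.24·PA + 120·OAT − 1800.
So 1.24·PA = 6020 − 120 × 29 + 1800 = 4340.
PA = 4340 / 1.24 = 3500 ft.

3500 ft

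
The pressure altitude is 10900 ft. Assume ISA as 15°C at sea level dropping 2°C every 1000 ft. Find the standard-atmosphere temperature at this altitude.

-6.8°C

ISA temperature = 15 − 2 × (10900/1000) = 15 − 21.8 = -6.8°C.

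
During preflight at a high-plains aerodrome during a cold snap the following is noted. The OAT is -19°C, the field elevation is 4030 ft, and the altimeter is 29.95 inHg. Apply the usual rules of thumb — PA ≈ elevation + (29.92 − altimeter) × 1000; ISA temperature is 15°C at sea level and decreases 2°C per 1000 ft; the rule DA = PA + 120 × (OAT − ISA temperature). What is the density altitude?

Pressure altitude = 4030 + (29.92 − 29.95) × 1000 = 4030 + (-30) = 4000 ft.
ISA temperature at 4000 ft = 15 − 2 × (4000/1000) = 7°C.
ISA deviation = -19 − 7 = -26°C.
Density altitude = 4000 + 120 × (-26) = 880 ft.

880 ft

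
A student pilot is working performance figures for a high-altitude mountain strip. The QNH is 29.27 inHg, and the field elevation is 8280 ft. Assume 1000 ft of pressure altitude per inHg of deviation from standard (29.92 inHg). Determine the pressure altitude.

8930 ft

Pressure correction = (29.92 − 29.27) × 1000 = +650 ft.
Pressure altitude = 8280 + (+650) = 8930 ft.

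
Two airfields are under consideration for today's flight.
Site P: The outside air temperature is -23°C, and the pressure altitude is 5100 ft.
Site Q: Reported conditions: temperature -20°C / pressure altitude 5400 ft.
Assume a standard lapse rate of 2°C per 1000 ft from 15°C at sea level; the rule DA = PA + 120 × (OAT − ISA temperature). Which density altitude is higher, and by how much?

Site Q by 732 ft

Site P: ISA temp = 4.8°C, deviation -27.8°C, DA = 5100 + 120 × (-27.8) = 1764 ft.
Site Q: ISA temp = 4.2°C, deviation -24.2°C, DA = 5400 + 120 × (-24.2) = 2496 ft.
Site Q is higher by 2496 − 1764 = 732 ft.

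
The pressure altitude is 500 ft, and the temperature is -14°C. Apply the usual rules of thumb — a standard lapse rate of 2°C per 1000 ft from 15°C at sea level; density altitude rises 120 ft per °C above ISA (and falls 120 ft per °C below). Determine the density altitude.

ISA temperature at 500 ft = 15 − 2 × (500/1000) = 14°C.
ISA deviation = -14 − 14 = -28°C.
Density altitude = 500 + 120 × (-28) = 500 + (-3360) = -2860 ft.

-2860 ft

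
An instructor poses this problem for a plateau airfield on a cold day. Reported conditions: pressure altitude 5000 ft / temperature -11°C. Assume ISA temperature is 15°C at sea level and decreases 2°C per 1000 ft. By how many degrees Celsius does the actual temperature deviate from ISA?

ISA temperature at 5000 ft = 15 − 2 × (5000/1000) = 5°C.
Deviation = OAT − ISA = -11 − 5 = -16°C.

ISA-16°C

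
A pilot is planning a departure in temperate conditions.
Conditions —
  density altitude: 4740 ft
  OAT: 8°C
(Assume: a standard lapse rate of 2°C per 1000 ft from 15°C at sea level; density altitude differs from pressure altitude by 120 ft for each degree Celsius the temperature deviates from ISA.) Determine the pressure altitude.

4500 ft

DA = PA + 120 × (OAT − (15 − 2·PA/1000)) = PA + 120·OAT − 1800 + 0.24·PA = 1.24·PA + 120·OAT − 1800.
So 1.24·PA = 4740 − 120 × 8 + 1800 = 5580.
PA = 5580 / 1.24 = 4500 ft.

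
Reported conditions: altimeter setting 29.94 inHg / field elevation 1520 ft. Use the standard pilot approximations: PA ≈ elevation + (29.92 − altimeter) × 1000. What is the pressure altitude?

1500 ft

Pressure correction = (29.92 − 29.94) × 1000 = -20 ft.
Pressure altitude = 1520 + (-20) = 1500 ft.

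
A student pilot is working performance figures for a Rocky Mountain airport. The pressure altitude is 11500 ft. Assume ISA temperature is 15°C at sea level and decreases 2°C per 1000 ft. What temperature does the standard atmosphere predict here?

ISA temperature = 15 − 2 × (11500/1000) = 15 − 23 = -8°C.

-8°C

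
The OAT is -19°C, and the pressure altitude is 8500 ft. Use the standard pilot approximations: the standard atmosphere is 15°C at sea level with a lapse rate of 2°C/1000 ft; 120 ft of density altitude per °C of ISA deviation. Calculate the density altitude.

6460 ft

ISA temperature at 8500 ft = 15 − 2 × (8500/1000) = -2°C.
ISA deviation = -19 − (-2) = -17°C.
Density altitude = 8500 + 120 × (-17) = 8500 + (-2040) = 6460 ft.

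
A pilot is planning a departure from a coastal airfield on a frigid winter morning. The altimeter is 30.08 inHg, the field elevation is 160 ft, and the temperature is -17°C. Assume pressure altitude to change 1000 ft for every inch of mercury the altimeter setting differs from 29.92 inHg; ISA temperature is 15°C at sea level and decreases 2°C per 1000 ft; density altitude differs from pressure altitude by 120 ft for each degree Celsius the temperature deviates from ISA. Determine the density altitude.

-3840 ft

Pressure altitude = 160 + (29.92 − 30.08) × 1000 = 160 + (-160) = 0 ft.
ISA temperature at 0 ft = 15 − 2 × (0/1000) = 15°C.
ISA deviation = -17 − 15 = -32°C.
Density altitude = 0 + 120 × (-32) = -3840 ft.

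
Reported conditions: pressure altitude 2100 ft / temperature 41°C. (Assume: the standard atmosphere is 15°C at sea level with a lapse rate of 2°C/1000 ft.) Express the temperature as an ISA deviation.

ISA+30.2°C

ISA temperature at 2100 ft = 15 − 2 × (2100/1000) = 10.8°C.
Deviation = OAT − ISA = 41 − 10.8 = +30.2°C.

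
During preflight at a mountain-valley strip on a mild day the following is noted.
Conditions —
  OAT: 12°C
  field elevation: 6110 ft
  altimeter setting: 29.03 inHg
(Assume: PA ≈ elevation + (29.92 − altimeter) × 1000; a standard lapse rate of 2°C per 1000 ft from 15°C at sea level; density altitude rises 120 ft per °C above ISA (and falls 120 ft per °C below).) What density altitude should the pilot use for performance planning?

8320 ft

Pressure altitude = 6110 + (29.92 − 29.03) × 1000 = 6110 + (+890) = 7000 ft.
ISA temperature at 7000 ft = 15 − 2 × (7000/1000) = 1°C.
ISA deviation = 12 − 1 = +11°C.
Density altitude = 7000 + 120 × (11) = 8320 ft.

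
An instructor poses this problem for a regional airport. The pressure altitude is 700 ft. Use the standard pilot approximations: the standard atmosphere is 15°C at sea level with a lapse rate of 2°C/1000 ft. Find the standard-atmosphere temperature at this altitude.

13.6°C

ISA temperature = 15 − 2 × (700/1000) = 15 − 1.4 = 13.6°C.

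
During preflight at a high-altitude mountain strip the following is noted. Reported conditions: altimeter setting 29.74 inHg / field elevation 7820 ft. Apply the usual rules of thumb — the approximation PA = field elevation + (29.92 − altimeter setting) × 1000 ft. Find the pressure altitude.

8000 ft

Pressure correction = (29.92 − 29.74) × 1000 = +180 ft.
Pressure altitude = 7820 + (+180) = 8000 ft.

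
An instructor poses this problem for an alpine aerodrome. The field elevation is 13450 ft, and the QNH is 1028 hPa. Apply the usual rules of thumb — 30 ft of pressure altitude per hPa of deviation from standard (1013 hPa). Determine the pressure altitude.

13000 ft

Pressure correction = (1013 − 1028) × 30 = -450 ft.
Pressure altitude = 13450 + (-450) = 13000 ft.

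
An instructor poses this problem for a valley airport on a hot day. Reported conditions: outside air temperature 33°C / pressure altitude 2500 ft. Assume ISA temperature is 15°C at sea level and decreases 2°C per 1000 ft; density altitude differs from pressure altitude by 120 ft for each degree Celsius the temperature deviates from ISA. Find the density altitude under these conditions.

5260 ft

ISA temperature at 2500 ft = 15 − 2 × (2500/1000) = 10°C.
ISA deviation = 33 − 10 = +23°C.
Density altitude = 2500 + 120 × (23) = 2500 + (+2760) = 5260 ft.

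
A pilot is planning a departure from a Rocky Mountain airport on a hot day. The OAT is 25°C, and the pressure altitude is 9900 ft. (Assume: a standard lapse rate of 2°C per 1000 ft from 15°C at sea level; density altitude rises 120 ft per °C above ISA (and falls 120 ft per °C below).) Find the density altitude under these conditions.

13476 ft

ISA temperature at 9900 ft = 15 − 2 × (9900/1000) = -4.8°C.
ISA deviation = 25 − (-4.8) = +29.8°C.
Density altitude = 9900 + 120 × (29.8) = 9900 + (+3576) = 13476 ft.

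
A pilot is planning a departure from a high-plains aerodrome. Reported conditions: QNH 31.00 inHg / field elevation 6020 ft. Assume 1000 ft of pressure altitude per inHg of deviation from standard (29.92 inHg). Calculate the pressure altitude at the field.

4940 ft

Pressure correction = (29.92 − 31.00) × 1000 = -1080 ft.
Pressure altitude = 6020 + (-1080) = 4940 ft.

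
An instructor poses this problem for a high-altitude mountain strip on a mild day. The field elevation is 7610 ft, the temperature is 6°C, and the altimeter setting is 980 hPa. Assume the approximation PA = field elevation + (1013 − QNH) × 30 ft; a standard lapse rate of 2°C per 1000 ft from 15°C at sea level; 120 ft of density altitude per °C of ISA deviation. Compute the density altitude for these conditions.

9584 ft

Pressure altitude = 7610 + (1013 − 980) × 30 = 7610 + (+990) = 8600 ft.
ISA temperature at 8600 ft = 15 − 2 × (8600/1000) = -2.2°C.
ISA deviation = 6 − (-2.2) = +8.2°C.
Density altitude = 8600 + 120 × (8.2) = 9584 ft.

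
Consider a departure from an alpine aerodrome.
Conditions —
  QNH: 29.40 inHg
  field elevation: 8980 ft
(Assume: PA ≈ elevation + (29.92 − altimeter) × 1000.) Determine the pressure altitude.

9500 ft

Pressure correction = (29.92 − 29.40) × 1000 = +520 ft.
Pressure altitude = 8980 + (+520) = 9500 ft.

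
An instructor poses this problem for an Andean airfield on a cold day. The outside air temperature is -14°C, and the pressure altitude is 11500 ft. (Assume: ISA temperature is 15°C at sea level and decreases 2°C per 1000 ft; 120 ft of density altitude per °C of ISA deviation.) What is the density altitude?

ISA temperature at 11500 ft = 15 − 2 × (11500/1000) = -8°C.
ISA deviation = -14 − (-8) = -6°C.
Density altitude = 11500 + 120 × (-6) = 11500 + (-720) = 10780 ft.

10780 ft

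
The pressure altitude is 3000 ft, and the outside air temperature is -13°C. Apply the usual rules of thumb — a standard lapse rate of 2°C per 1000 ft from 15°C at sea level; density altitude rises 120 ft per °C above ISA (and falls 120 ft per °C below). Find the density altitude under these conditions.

360 ft

ISA temperature at 3000 ft = 15 − 2 × (3000/1000) = 9°C.
ISA deviation = -13 − 9 = -22°C.
Density altitude = 3000 + 120 × (-22) = 3000 + (-2640) = 360 ft.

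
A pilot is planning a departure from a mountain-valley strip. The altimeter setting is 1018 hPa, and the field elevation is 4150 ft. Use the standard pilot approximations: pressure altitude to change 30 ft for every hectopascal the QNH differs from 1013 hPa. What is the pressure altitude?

4000 ft

Pressure correction = (1013 − 1018) × 30 = -150 ft.
Pressure altitude = 4150 + (-150) = 4000 ft.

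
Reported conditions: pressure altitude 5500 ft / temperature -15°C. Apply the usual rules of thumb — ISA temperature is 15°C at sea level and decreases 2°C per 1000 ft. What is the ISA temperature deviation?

ISA temperature at 5500 ft = 15 − 2 × (5500/1000) = 4°C.
Deviation = OAT − ISA = -15 − 4 = -19°C.

ISA-19°C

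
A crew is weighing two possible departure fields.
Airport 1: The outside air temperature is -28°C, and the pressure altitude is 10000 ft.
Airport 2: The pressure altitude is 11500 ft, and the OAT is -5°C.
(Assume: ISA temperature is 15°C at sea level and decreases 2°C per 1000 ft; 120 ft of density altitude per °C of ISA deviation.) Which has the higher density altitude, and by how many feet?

Airport 2 by 4620 ft

Airport 1: ISA temp = -5°C, deviation -23°C, DA = 10000 + 120 × (-23) = 7240 ft.
Airport 2: ISA temp = -8°C, deviation +3°C, DA = 11500 + 120 × 3 = 11860 ft.
Airport 2 is higher by 11860 − 7240 = 4620 ft.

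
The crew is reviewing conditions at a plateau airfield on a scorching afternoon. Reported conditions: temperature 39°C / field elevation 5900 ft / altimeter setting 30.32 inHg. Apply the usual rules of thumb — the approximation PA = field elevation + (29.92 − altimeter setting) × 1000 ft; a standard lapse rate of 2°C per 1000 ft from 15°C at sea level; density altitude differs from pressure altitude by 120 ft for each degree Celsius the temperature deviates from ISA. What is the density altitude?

Pressure altitude = 5900 + (29.92 − 30.32) × 1000 = 5900 + (-400) = 5500 ft.
ISA temperature at 5500 ft = 15 − 2 × (5500/1000) = 4°C.
ISA deviation = 39 − 4 = +35°C.
Density altitude = 5500 + 120 × (35) = 9700 ft.

9700 ft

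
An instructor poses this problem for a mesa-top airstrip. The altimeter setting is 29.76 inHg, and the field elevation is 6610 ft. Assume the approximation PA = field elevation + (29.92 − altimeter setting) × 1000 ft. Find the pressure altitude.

6770 ft

Pressure correction = (29.92 − 29.76) × 1000 = +160 ft.
Pressure altitude = 6610 + (+160) = 6770 ft.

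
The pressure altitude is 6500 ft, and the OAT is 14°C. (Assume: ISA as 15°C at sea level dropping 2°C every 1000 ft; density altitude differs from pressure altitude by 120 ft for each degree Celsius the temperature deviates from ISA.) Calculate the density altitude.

ISA temperature at 6500 ft = 15 − 2 × (6500/1000) = 2°C.
ISA deviation = 14 − 2 = +12°C.
Density altitude = 6500 + 120 × (12) = 6500 + (+1440) = 7940 ft.

7940 ft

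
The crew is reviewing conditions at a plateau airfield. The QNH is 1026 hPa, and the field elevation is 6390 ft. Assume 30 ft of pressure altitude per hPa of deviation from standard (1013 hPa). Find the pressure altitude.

6000 ft

Pressure correction = (1013 − 1026) × 30 = -390 ft.
Pressure altitude = 6390 + (-390) = 6000 ft.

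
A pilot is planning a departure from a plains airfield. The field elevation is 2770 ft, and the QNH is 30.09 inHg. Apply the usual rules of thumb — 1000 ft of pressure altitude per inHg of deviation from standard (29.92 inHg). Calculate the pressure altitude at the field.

2600 ft

Pressure correction = (29.92 − 30.09) × 1000 = -170 ft.
Pressure altitude = 2770 + (-170) = 2600 ft.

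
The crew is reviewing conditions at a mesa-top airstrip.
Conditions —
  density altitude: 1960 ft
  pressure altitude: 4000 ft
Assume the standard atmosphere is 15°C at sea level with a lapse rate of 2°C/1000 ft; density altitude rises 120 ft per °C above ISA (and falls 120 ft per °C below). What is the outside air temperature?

Density altitude − pressure altitude = 1960 − 4000 = -2040 ft.
At 120 ft/°C that is an ISA deviation of -2040/120 = -17°C.
ISA temperature at 4000 ft = 15 − 2 × (4000/1000) = 7°C.
OAT = ISA + deviation = 7 + (-17) = -10°C.

-10°C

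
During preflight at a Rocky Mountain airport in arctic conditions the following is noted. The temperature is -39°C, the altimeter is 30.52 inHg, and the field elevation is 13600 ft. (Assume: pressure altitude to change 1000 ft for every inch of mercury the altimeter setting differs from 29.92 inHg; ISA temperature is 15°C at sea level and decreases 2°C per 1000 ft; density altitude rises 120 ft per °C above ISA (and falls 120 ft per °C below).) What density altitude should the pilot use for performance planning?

9640 ft

Pressure altitude = 13600 + (29.92 − 30.52) × 1000 = 13600 + (-600) = 13000 ft.
ISA temperature at 13000 ft = 15 − 2 × (13000/1000) = -11°C.
ISA deviation = -39 − (-11) = -28°C.
Density altitude = 13000 + 120 × (-28) = 9640 ft.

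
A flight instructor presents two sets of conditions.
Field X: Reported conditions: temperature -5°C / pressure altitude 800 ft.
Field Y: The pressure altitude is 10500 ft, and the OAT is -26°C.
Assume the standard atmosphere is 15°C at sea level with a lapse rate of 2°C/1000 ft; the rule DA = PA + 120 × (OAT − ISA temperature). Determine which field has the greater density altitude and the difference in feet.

Field Y by 9508 ft

Field X: ISA temp = 13.4°C, deviation -18.4°C, DA = 800 + 120 × (-18.4) = -1408 ft.
Field Y: ISA temp = -6°C, deviation -20°C, DA = 10500 + 120 × (-20) = 8100 ft.
Field Y is higher by 8100 − (-1408) = 9508 ft.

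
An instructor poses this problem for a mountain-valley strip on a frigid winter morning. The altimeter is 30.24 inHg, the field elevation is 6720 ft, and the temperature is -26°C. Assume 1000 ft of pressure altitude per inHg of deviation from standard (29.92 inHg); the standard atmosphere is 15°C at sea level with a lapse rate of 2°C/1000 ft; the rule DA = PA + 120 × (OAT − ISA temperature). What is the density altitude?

3016 ft

Pressure altitude = 6720 + (29.92 − 30.24) × 1000 = 6720 + (-320) = 6400 ft.
ISA temperature at 6400 ft = 15 − 2 × (6400/1000) = 2.2°C.
ISA deviation = -26 − 2.2 = -28.2°C.
Density altitude = 6400 + 120 × (-28.2) = 3016 ft.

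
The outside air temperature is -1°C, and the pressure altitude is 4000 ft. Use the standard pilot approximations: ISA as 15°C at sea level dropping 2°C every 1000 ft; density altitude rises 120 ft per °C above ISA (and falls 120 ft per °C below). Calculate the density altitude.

ISA temperature at 4000 ft = 15 − 2 × (4000/1000) = 7°C.
ISA deviation = -1 − 7 = -8°C.
Density altitude = 4000 + 120 × (-8) = 4000 + (-960) = 3040 ft.

3040 ft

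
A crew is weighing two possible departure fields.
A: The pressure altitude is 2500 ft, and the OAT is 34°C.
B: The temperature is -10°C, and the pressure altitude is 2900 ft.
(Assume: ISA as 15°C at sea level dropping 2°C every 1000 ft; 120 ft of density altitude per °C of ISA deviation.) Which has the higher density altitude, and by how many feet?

A: ISA temp = 10°C, deviation +24°C, DA = 2500 + 120 × 24 = 5380 ft.
B: ISA temp = 9.2°C, deviation -19.2°C, DA = 2900 + 120 × (-19.2) = 596 ft.
A is higher by 5380 − 596 = 4784 ft.

A by 4784 ft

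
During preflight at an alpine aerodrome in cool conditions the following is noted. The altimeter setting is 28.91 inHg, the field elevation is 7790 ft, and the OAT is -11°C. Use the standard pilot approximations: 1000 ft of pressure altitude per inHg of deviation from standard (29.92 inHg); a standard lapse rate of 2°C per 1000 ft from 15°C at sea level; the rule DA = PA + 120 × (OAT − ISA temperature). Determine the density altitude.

7792 ft

Pressure altitude = 7790 + (29.92 − 28.91) × 1000 = 7790 + (+1010) = 8800 ft.
ISA temperature at 8800 ft = 15 − 2 × (8800/1000) = -2.6°C.
ISA deviation = -11 − (-2.6) = -8.4°C.
Density altitude = 8800 + 120 × (-8.4) = 7792 ft.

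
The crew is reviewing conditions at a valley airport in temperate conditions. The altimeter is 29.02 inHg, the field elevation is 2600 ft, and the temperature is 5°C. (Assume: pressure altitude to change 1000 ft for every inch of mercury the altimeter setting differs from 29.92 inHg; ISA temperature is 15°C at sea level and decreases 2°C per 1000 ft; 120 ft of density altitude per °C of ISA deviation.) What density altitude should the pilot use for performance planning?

3140 ft

Pressure altitude = 2600 + (29.92 − 29.02) × 1000 = 2600 + (+900) = 3500 ft.
ISA temperature at 3500 ft = 15 − 2 × (3500/1000) = 8°C.
ISA deviation = 5 − 8 = -3°C.
Density altitude = 3500 + 120 × (-3) = 3140 ft.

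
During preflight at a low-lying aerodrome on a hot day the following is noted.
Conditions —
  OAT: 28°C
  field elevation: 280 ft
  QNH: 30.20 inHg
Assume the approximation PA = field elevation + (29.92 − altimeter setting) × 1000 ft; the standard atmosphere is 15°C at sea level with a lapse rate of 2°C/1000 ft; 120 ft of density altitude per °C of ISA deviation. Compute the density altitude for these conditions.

1560 ft

Pressure altitude = 280 + (29.92 − 30.20) × 1000 = 280 + (-280) = 0 ft.
ISA temperature at 0 ft = 15 − 2 × (0/1000) = 15°C.
ISA deviation = 28 − 15 = +13°C.
Density altitude = 0 + 120 × (13) = 1560 ft.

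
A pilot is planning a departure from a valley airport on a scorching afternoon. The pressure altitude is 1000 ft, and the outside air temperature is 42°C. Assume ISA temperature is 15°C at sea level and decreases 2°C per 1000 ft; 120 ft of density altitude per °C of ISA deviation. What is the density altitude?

4480 ft

ISA temperature at 1000 ft = 15 − 2 × (1000/1000) = 13°C.
ISA deviation = 42 − 13 = +29°C.
Density altitude = 1000 + 120 × (29) = 1000 + (+3480) = 4480 ft.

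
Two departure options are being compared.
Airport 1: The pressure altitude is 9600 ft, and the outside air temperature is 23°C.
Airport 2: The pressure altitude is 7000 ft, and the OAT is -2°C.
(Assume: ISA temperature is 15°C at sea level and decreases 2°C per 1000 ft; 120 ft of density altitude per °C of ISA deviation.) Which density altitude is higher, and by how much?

Airport 1 by 6224 ft

Airport 1: ISA temp = -4.2°C, deviation +27.2°C, DA = 9600 + 120 × 27.2 = 12864 ft.
Airport 2: ISA temp = 1°C, deviation -3°C, DA = 7000 + 120 × (-3) = 6640 ft.
Airport 1 is higher by 12864 − 6640 = 6224 ft.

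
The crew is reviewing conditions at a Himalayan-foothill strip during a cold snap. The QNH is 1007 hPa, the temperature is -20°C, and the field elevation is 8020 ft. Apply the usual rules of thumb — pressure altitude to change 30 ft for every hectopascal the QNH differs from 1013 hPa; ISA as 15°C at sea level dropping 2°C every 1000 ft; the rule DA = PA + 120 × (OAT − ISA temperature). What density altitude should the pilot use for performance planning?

5968 ft

Pressure altitude = 8020 + (1013 − 1007) × 30 = 8020 + (+180) = 8200 ft.
ISA temperature at 8200 ft = 15 − 2 × (8200/1000) = -1.4°C.
ISA deviation = -20 − (-1.4) = -18.6°C.
Density altitude = 8200 + 120 × (-18.6) = 5968 ft.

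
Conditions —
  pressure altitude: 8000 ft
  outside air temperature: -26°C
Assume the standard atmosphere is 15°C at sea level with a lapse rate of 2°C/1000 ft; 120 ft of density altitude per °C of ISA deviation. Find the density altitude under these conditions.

ISA temperature at 8000 ft = 15 − 2 × (8000/1000) = -1°C.
ISA deviation = -26 − (-1) = -25°C.
Density altitude = 8000 + 120 × (-25) = 8000 + (-3000) = 5000 ft.

5000 ft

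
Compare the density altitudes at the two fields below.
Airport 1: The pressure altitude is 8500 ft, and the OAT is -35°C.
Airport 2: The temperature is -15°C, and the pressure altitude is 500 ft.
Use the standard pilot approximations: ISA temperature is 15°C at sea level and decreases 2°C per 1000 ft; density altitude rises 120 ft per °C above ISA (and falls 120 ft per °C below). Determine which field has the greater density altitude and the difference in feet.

Airport 1 by 7520 ft

Airport 1: ISA temp = -2°C, deviation -33°C, DA = 8500 + 120 × (-33) = 4540 ft.
Airport 2: ISA temp = 14°C, deviation -29°C, DA = 500 + 120 × (-29) = -2980 ft.
Airport 1 is higher by 4540 − (-2980) = 7520 ft.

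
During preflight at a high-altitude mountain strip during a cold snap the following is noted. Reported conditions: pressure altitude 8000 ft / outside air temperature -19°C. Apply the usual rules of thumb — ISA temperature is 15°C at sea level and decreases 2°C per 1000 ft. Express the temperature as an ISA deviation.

ISA-18°C

ISA temperature at 8000 ft = 15 − 2 × (8000/1000) = -1°C.
Deviation = OAT − ISA = -19 − (-1) = -18°C.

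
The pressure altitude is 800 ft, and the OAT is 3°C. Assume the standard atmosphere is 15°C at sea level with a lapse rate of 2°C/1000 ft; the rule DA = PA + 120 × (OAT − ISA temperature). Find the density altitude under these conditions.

ISA temperature at 800 ft = 15 − 2 × (800/1000) = 13.4°C.
ISA deviation = 3 − 13.4 = -10.4°C.
Density altitude = 800 + 120 × (-10.4) = 800 + (-1248) = -448 ft.

-448 ft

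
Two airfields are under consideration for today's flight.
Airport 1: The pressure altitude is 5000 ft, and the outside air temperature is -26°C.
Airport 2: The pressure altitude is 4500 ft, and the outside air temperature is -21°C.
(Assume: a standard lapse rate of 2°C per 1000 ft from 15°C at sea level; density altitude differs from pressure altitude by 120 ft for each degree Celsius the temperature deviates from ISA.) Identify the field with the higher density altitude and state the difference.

Airport 1 by 20 ft

Airport 1: ISA temp = 5°C, deviation -31°C, DA = 5000 + 120 × (-31) = 1280 ft.
Airport 2: ISA temp = 6°C, deviation -27°C, DA = 4500 + 120 × (-27) = 1260 ft.
Airport 1 is higher by 1280 − 1260 = 20 ft.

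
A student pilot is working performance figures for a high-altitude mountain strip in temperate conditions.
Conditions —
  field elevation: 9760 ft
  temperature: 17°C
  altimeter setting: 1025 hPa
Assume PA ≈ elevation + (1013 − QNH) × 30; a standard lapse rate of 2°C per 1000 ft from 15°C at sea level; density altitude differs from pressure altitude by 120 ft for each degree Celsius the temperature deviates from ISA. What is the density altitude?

11896 ft

Pressure altitude = 9760 + (1013 − 1025) × 30 = 9760 + (-360) = 9400 ft.
ISA temperature at 9400 ft = 15 − 2 × (9400/1000) = -3.8°C.
ISA deviation = 17 − (-3.8) = +20.8°C.
Density altitude = 9400 + 120 × (20.8) = 11896 ft.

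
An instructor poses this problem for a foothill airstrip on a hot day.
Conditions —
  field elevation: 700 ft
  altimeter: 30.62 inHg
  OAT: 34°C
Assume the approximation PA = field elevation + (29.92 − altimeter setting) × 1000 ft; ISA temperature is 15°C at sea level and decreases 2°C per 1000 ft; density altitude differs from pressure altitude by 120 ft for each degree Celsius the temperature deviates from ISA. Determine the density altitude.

2280 ft

Pressure altitude = 700 + (29.92 − 30.62) × 1000 = 700 + (-700) = 0 ft.
ISA temperature at 0 ft = 15 − 2 × (0/1000) = 15°C.
ISA deviation = 34 − 15 = +19°C.
Density altitude = 0 + 120 × (19) = 2280 ft.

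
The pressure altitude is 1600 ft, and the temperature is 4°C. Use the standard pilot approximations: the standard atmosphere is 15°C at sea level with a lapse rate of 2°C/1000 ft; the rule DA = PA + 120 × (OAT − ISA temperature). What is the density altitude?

ISA temperature at 1600 ft = 15 − 2 × (1600/1000) = 11.8°C.
ISA deviation = 4 − 11.8 = -7.8°C.
Density altitude = 1600 + 120 × (-7.8) = 1600 + (-936) = 664 ft.

664 ft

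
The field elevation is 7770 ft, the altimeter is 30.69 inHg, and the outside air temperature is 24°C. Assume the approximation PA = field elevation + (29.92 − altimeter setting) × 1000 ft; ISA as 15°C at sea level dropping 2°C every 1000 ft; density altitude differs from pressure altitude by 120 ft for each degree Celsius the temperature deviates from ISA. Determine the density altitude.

Pressure altitude = 7770 + (29.92 − 30.69) × 1000 = 7770 + (-770) = 7000 ft.
ISA temperature at 7000 ft = 15 − 2 × (7000/1000) = 1°C.
ISA deviation = 24 − 1 = +23°C.
Density altitude = 7000 + 120 × (23) = 9760 ft.

9760 ft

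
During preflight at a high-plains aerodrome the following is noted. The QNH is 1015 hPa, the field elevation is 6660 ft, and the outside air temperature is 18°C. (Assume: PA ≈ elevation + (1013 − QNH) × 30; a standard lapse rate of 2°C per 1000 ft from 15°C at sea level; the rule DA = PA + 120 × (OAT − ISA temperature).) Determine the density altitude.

Pressure altitude = 6660 + (1013 − 1015) × 30 = 6660 + (-60) = 6600 ft.
ISA temperature at 6600 ft = 15 − 2 × (6600/1000) = 1.8°C.
ISA deviation = 18 − 1.8 = +16.2°C.
Density altitude = 6600 + 120 × (16.2) = 8544 ft.

8544 ft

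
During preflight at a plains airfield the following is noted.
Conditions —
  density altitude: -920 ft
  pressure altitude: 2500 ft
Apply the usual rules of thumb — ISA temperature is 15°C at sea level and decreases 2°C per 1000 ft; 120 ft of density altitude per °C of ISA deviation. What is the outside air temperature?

Density altitude − pressure altitude = -920 − 2500 = -3420 ft.
At 120 ft/°C that is an ISA deviation of -3420/120 = -28.5°C.
ISA temperature at 2500 ft = 15 − 2 × (2500/1000) = 10°C.
OAT = ISA + deviation = 10 + (-28.5) = -18.5°C.

-18.5°C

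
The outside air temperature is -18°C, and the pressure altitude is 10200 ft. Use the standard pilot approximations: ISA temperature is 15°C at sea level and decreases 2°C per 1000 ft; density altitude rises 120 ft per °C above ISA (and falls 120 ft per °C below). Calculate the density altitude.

8688 ft

ISA temperature at 10200 ft = 15 − 2 × (10200/1000) = -5.4°C.
ISA deviation = -18 − (-5.4) = -12.6°C.
Density altitude = 10200 + 120 × (-12.6) = 10200 + (-1512) = 8688 ft.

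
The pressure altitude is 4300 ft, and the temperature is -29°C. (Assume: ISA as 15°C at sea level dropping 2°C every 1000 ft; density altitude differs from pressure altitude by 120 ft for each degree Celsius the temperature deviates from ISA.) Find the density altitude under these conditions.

52 ft

ISA temperature at 4300 ft = 15 − 2 × (4300/1000) = 6.4°C.
ISA deviation = -29 − 6.4 = -35.4°C.
Density altitude = 4300 + 120 × (-35.4) = 4300 + (-4248) = 52 ft.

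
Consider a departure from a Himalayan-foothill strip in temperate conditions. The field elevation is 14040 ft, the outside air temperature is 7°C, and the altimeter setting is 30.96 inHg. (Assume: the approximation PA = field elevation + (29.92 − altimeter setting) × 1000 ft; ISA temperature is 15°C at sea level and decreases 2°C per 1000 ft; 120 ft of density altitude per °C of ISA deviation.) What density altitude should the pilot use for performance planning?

Pressure altitude = 14040 + (29.92 − 30.96) × 1000 = 14040 + (-1040) = 13000 ft.
ISA temperature at 13000 ft = 15 − 2 × (13000/1000) = -11°C.
ISA deviation = 7 − (-11) = +18°C.
Density altitude = 13000 + 120 × (18) = 15160 ft.

15160 ft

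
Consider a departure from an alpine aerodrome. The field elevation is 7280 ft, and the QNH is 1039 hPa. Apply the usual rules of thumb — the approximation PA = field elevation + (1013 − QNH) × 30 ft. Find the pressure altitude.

Pressure correction = (1013 − 1039) × 30 = -780 ft.
Pressure altitude = 7280 + (-780) = 6500 ft.

6500 ft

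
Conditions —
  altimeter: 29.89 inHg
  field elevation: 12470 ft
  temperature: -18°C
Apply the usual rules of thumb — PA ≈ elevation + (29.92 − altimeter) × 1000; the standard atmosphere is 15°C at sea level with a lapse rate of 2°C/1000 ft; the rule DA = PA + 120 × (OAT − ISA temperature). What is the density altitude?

Pressure altitude = 12470 + (29.92 − 29.89) × 1000 = 12470 + (+30) = 12500 ft.
ISA temperature at 12500 ft = 15 − 2 × (12500/1000) = -10°C.
ISA deviation = -18 − (-10) = -8°C.
Density altitude = 12500 + 120 × (-8) = 11540 ft.

11540 ft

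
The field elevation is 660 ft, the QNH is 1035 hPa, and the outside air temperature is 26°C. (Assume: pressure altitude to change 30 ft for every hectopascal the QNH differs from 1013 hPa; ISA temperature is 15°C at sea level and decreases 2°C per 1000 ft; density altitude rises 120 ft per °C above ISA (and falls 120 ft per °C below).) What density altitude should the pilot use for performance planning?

1320 ft

Pressure altitude = 660 + (1013 − 1035) × 30 = 660 + (-660) = 0 ft.
ISA temperature at 0 ft = 15 − 2 × (0/1000) = 15°C.
ISA deviation = 26 − 15 = +11°C.
Density altitude = 0 + 120 × (11) = 1320 ft.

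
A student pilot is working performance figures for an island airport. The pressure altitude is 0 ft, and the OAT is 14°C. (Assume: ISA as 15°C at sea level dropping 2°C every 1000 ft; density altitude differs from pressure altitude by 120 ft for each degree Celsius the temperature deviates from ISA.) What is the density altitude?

-120 ft

ISA temperature at 0 ft = 15 − 2 × (0/1000) = 15°C.
ISA deviation = 14 − 15 = -1°C.
Density altitude = 0 + 120 × (-1) = 0 + (-120) = -120 ft.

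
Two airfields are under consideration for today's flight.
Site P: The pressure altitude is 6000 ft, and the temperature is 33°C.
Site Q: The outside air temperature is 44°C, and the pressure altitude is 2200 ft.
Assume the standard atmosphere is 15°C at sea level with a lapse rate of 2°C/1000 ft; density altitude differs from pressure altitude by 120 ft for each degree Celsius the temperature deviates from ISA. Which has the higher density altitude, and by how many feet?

Site P: ISA temp = 3°C, deviation +30°C, DA = 6000 + 120 × 30 = 9600 ft.
Site Q: ISA temp = 10.6°C, deviation +33.4°C, DA = 2200 + 120 × 33.4 = 6208 ft.
Site P is higher by 9600 − 6208 = 3392 ft.

Site P by 3392 ft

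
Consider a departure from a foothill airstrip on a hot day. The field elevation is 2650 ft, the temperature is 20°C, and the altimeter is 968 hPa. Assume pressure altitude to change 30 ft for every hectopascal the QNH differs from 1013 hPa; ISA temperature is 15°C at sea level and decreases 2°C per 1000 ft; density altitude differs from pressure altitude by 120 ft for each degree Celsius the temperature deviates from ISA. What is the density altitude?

Pressure altitude = 2650 + (1013 − 968) × 30 = 2650 + (+1350) = 4000 ft.
ISA temperature at 4000 ft = 15 − 2 × (4000/1000) = 7°C.
ISA deviation = 20 − 7 = +13°C.
Density altitude = 4000 + 120 × (13) = 5560 ft.

5560 ft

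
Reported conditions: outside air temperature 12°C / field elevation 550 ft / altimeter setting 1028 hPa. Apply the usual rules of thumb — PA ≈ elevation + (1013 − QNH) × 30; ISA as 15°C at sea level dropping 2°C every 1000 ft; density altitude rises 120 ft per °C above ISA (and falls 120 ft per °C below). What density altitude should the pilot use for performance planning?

-236 ft

Pressure altitude = 550 + (1013 − 1028) × 30 = 550 + (-450) = 100 ft.
ISA temperature at 100 ft = 15 − 2 × (100/1000) = 14.8°C.
ISA deviation = 12 − 14.8 = -2.8°C.
Density altitude = 100 + 120 × (-2.8) = -236 ft.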